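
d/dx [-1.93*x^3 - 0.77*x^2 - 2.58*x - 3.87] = -5.79*x^2 - 1.54*x - 2.58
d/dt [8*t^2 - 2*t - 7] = 16*t - 2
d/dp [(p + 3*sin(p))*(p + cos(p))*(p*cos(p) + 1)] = -(p + 3*sin(p))*(p + cos(p))*(p*sin(p) - cos(p)) - (p + 3*sin(p))*(p*cos(p) + 1)*(sin(p) - 1) + (p + cos(p))*(p*cos(p) + 1)*(3*cos(p) + 1)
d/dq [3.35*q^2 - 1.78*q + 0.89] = 6.7*q - 1.78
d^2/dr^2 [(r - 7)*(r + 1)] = 2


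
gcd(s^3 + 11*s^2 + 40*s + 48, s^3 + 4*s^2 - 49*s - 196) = s + 4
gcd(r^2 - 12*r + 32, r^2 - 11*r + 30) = 1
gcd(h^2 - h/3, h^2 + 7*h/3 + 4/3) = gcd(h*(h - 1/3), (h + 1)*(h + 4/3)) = 1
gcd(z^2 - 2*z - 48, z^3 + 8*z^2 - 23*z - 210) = z + 6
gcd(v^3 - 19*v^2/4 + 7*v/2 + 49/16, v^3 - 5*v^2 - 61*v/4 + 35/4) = 1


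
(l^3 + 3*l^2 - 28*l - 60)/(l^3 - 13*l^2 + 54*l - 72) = (l^3 + 3*l^2 - 28*l - 60)/(l^3 - 13*l^2 + 54*l - 72)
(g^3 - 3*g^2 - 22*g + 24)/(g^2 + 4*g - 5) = (g^2 - 2*g - 24)/(g + 5)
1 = 1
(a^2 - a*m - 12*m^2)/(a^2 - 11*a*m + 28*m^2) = (a + 3*m)/(a - 7*m)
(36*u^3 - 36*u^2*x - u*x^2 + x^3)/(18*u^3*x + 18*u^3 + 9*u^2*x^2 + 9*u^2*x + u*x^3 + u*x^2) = (6*u^2 - 7*u*x + x^2)/(u*(3*u*x + 3*u + x^2 + x))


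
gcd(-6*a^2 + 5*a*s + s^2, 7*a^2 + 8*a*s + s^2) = 1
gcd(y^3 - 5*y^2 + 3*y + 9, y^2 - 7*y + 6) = 1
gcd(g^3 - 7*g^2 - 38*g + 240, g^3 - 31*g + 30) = g^2 + g - 30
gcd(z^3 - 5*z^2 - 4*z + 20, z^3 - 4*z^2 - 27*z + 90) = 1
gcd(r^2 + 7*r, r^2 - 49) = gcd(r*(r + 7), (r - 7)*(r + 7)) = r + 7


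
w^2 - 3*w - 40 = (w - 8)*(w + 5)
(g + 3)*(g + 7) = g^2 + 10*g + 21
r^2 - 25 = (r - 5)*(r + 5)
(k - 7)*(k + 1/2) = k^2 - 13*k/2 - 7/2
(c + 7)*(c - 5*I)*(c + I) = c^3 + 7*c^2 - 4*I*c^2 + 5*c - 28*I*c + 35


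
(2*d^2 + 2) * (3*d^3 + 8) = 6*d^5 + 6*d^3 + 16*d^2 + 16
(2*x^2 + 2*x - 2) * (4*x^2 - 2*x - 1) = 8*x^4 + 4*x^3 - 14*x^2 + 2*x + 2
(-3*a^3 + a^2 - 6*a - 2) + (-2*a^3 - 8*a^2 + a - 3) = -5*a^3 - 7*a^2 - 5*a - 5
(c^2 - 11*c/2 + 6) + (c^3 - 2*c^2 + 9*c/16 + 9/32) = c^3 - c^2 - 79*c/16 + 201/32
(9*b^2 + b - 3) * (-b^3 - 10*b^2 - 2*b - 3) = -9*b^5 - 91*b^4 - 25*b^3 + b^2 + 3*b + 9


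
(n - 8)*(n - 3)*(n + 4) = n^3 - 7*n^2 - 20*n + 96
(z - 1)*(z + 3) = z^2 + 2*z - 3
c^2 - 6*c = c*(c - 6)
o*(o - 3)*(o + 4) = o^3 + o^2 - 12*o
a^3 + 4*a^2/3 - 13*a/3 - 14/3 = (a - 2)*(a + 1)*(a + 7/3)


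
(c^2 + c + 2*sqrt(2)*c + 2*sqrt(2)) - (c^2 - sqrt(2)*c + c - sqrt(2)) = 3*sqrt(2)*c + 3*sqrt(2)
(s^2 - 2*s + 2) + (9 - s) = s^2 - 3*s + 11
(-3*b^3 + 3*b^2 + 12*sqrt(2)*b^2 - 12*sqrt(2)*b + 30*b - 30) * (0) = 0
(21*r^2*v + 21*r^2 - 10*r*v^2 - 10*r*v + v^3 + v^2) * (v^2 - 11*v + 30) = 21*r^2*v^3 - 210*r^2*v^2 + 399*r^2*v + 630*r^2 - 10*r*v^4 + 100*r*v^3 - 190*r*v^2 - 300*r*v + v^5 - 10*v^4 + 19*v^3 + 30*v^2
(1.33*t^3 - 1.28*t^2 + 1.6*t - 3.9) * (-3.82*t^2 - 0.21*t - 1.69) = -5.0806*t^5 + 4.6103*t^4 - 8.0909*t^3 + 16.7252*t^2 - 1.885*t + 6.591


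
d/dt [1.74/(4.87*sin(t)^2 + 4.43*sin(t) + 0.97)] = -(16.9476*sin(t) + 7.7082)*cos(t)/(4.87*sin(t)^2 + 4.43*sin(t) + 0.97)^2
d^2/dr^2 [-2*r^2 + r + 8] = -4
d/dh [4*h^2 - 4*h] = 8*h - 4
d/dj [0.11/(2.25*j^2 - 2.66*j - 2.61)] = (0.2926 - 0.495*j)/(-2.25*j^2 + 2.66*j + 2.61)^2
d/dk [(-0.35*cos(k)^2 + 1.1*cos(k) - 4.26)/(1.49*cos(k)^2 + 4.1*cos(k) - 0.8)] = (3.074*cos(k)^2 - 13.2548*cos(k) - 16.586)*sin(k)/(2.2201*cos(k)^4 + 12.218*cos(k)^3 + 14.426*cos(k)^2 - 6.56*cos(k) + 0.64)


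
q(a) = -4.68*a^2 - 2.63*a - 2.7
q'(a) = -9.36*a - 2.63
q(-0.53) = -2.62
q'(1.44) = -16.11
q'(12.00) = -114.95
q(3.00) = -52.71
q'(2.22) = -23.41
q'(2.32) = -24.35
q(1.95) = -25.62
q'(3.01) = -30.80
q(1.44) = -16.19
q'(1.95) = -20.88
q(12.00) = -708.18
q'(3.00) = -30.71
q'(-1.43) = 10.75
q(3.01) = -53.02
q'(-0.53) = 2.33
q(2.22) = -31.60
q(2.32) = -33.99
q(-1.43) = -8.51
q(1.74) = -21.45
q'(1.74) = -18.92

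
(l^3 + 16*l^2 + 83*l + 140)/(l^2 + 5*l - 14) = (l^2 + 9*l + 20)/(l - 2)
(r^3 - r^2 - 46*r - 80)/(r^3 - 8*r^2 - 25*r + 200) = (r + 2)/(r - 5)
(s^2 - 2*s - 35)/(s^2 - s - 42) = (s + 5)/(s + 6)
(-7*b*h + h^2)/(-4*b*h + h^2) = (7*b - h)/(4*b - h)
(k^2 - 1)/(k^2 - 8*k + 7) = (k + 1)/(k - 7)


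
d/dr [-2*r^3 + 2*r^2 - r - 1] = -6*r^2 + 4*r - 1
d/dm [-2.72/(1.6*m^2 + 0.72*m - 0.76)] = (8.704*m + 1.9584)/(1.6*m^2 + 0.72*m - 0.76)^2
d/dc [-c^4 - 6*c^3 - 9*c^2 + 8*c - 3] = -4*c^3 - 18*c^2 - 18*c + 8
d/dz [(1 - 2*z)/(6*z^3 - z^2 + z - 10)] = (-12*z^3 + 2*z^2 - 2*z + (2*z - 1)*(18*z^2 - 2*z + 1) + 20)/(6*z^3 - z^2 + z - 10)^2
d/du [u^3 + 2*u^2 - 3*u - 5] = 3*u^2 + 4*u - 3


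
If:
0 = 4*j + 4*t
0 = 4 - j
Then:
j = 4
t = -4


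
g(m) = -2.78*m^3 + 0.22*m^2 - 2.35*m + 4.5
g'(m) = -8.34*m^2 + 0.44*m - 2.35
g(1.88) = -17.61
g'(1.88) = -31.00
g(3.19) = -91.00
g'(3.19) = -85.82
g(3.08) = -81.88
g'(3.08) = -80.11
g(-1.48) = 17.47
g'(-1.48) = -21.27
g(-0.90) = 8.82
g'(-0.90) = -9.50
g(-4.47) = 267.69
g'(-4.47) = -170.96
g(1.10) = -1.52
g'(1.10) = -11.96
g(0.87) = 0.79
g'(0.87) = -8.28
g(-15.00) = 9471.75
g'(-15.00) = -1885.45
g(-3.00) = 88.59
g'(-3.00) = -78.73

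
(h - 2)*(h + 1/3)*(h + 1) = h^3 - 2*h^2/3 - 7*h/3 - 2/3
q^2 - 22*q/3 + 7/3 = (q - 7)*(q - 1/3)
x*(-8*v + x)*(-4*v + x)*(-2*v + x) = -64*v^3*x + 56*v^2*x^2 - 14*v*x^3 + x^4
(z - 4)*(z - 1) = z^2 - 5*z + 4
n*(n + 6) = n^2 + 6*n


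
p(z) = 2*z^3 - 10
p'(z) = 6*z^2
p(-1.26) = -14.00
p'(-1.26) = 9.53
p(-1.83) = -22.26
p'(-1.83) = 20.09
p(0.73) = -9.22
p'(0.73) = 3.20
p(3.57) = 81.00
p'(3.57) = 76.47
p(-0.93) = -11.61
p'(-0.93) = 5.19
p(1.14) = -7.04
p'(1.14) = 7.80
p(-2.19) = -31.01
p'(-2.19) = 28.78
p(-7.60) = -887.95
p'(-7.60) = 346.56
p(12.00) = 3446.00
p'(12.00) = 864.00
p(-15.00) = -6760.00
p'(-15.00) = 1350.00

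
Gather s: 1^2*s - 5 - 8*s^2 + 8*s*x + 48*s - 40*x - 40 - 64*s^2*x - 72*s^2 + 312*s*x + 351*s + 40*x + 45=s^2*(-64*x - 80) + s*(320*x + 400)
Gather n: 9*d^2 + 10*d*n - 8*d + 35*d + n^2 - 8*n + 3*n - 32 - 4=9*d^2 + 27*d + n^2 + n*(10*d - 5) - 36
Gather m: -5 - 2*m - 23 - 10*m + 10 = -12*m - 18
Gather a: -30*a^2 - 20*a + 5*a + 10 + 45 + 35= -30*a^2 - 15*a + 90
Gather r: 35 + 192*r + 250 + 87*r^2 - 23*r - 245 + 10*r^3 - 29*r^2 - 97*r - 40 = 10*r^3 + 58*r^2 + 72*r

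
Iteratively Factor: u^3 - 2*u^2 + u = (u - 1)*(u^2 - u) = (u - 1)^2*(u)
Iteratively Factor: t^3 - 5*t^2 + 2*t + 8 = (t + 1)*(t^2 - 6*t + 8) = (t - 2)*(t + 1)*(t - 4)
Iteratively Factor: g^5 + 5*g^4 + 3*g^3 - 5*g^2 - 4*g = (g - 1)*(g^4 + 6*g^3 + 9*g^2 + 4*g) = (g - 1)*(g + 1)*(g^3 + 5*g^2 + 4*g) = g*(g - 1)*(g + 1)*(g^2 + 5*g + 4) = g*(g - 1)*(g + 1)^2*(g + 4)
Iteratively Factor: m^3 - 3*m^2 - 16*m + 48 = (m - 4)*(m^2 + m - 12) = (m - 4)*(m + 4)*(m - 3)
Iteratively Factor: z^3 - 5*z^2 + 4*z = (z - 1)*(z^2 - 4*z) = (z - 4)*(z - 1)*(z)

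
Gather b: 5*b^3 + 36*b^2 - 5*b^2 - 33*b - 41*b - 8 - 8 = 5*b^3 + 31*b^2 - 74*b - 16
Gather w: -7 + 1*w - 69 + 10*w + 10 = 11*w - 66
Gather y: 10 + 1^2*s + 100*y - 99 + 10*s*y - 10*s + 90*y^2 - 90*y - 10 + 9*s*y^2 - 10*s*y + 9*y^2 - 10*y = -9*s + y^2*(9*s + 99) - 99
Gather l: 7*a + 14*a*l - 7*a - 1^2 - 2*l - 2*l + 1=l*(14*a - 4)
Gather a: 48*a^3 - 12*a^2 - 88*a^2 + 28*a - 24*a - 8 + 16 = 48*a^3 - 100*a^2 + 4*a + 8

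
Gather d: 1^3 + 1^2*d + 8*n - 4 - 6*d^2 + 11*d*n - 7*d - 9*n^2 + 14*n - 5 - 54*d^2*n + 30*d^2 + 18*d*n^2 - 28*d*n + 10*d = d^2*(24 - 54*n) + d*(18*n^2 - 17*n + 4) - 9*n^2 + 22*n - 8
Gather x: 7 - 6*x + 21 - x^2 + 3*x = -x^2 - 3*x + 28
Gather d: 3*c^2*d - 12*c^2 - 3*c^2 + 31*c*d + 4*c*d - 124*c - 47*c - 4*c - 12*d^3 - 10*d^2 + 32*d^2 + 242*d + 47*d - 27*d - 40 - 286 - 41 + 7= -15*c^2 - 175*c - 12*d^3 + 22*d^2 + d*(3*c^2 + 35*c + 262) - 360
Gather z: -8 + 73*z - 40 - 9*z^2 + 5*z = -9*z^2 + 78*z - 48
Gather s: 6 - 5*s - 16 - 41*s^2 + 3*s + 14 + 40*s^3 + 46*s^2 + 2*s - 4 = 40*s^3 + 5*s^2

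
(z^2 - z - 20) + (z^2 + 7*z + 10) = 2*z^2 + 6*z - 10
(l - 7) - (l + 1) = -8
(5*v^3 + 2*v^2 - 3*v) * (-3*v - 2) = -15*v^4 - 16*v^3 + 5*v^2 + 6*v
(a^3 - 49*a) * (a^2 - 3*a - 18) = a^5 - 3*a^4 - 67*a^3 + 147*a^2 + 882*a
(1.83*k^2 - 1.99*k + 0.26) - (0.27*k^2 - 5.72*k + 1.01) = 1.56*k^2 + 3.73*k - 0.75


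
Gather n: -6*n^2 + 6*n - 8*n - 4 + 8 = -6*n^2 - 2*n + 4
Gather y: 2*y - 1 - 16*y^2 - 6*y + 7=-16*y^2 - 4*y + 6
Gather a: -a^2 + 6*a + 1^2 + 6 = -a^2 + 6*a + 7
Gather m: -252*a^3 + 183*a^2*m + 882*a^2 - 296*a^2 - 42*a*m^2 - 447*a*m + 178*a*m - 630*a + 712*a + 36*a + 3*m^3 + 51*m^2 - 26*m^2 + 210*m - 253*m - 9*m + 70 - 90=-252*a^3 + 586*a^2 + 118*a + 3*m^3 + m^2*(25 - 42*a) + m*(183*a^2 - 269*a - 52) - 20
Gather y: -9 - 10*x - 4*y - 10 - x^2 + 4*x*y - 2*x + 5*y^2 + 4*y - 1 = -x^2 + 4*x*y - 12*x + 5*y^2 - 20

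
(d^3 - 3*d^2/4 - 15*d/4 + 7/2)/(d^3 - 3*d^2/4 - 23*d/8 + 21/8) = 2*(4*d^2 + d - 14)/(8*d^2 + 2*d - 21)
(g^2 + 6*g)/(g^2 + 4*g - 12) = g/(g - 2)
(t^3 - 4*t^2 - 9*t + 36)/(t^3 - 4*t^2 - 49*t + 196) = (t^2 - 9)/(t^2 - 49)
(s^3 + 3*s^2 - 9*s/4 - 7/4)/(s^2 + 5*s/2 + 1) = (2*s^2 + 5*s - 7)/(2*(s + 2))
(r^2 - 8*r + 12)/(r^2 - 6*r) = (r - 2)/r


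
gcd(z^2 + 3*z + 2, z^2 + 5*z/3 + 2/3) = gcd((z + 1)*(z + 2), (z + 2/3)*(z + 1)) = z + 1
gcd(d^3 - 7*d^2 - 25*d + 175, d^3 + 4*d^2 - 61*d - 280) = d + 5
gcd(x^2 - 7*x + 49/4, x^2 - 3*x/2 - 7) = x - 7/2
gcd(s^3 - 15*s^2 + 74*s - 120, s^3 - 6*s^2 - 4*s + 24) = s - 6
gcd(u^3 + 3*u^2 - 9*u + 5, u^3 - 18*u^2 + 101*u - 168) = 1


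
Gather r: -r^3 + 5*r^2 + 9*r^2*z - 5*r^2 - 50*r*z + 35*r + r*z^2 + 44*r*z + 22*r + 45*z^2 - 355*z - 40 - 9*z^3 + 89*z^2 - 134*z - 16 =-r^3 + 9*r^2*z + r*(z^2 - 6*z + 57) - 9*z^3 + 134*z^2 - 489*z - 56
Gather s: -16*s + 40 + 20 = 60 - 16*s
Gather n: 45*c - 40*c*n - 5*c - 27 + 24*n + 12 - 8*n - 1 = 40*c + n*(16 - 40*c) - 16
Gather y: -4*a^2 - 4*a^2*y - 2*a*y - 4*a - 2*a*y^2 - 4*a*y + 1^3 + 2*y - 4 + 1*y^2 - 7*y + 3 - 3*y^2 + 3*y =-4*a^2 - 4*a + y^2*(-2*a - 2) + y*(-4*a^2 - 6*a - 2)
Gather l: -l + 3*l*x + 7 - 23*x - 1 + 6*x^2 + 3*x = l*(3*x - 1) + 6*x^2 - 20*x + 6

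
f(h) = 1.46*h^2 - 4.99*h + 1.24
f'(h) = 2.92*h - 4.99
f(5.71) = 20.35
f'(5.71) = 11.68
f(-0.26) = 2.64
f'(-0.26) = -5.75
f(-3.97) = 44.06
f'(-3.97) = -16.58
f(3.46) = 1.45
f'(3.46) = 5.11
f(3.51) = 1.71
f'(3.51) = 5.26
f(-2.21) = 19.40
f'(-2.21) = -11.44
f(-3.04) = 29.90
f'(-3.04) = -13.87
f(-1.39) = 11.00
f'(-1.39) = -9.05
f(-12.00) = 271.36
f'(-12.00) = -40.03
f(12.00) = 151.60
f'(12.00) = 30.05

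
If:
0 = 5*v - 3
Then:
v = 3/5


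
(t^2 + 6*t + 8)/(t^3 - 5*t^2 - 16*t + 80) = (t + 2)/(t^2 - 9*t + 20)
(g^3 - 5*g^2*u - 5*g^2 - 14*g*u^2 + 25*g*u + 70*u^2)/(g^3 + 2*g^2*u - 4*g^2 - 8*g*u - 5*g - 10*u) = (g - 7*u)/(g + 1)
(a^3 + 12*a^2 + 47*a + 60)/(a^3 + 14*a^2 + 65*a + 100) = (a + 3)/(a + 5)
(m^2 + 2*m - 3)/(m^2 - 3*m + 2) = (m + 3)/(m - 2)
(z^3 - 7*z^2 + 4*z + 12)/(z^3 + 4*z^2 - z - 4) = (z^2 - 8*z + 12)/(z^2 + 3*z - 4)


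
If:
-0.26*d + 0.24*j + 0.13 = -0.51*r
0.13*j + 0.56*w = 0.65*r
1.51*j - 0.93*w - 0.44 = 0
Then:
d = 2.500078372977*w + 0.883290881304126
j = 0.615894039735099*w + 0.291390728476821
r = 0.984717269485481*w + 0.0582781456953642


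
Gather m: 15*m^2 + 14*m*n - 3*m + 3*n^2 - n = 15*m^2 + m*(14*n - 3) + 3*n^2 - n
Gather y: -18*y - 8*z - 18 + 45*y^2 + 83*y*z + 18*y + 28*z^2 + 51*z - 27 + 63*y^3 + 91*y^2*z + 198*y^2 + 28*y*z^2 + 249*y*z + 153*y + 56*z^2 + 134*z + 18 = 63*y^3 + y^2*(91*z + 243) + y*(28*z^2 + 332*z + 153) + 84*z^2 + 177*z - 27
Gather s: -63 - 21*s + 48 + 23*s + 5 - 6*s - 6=-4*s - 16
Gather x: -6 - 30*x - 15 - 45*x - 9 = -75*x - 30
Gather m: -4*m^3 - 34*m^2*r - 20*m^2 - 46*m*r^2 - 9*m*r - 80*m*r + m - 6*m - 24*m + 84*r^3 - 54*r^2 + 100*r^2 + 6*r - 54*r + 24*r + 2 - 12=-4*m^3 + m^2*(-34*r - 20) + m*(-46*r^2 - 89*r - 29) + 84*r^3 + 46*r^2 - 24*r - 10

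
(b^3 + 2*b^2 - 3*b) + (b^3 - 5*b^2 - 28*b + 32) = 2*b^3 - 3*b^2 - 31*b + 32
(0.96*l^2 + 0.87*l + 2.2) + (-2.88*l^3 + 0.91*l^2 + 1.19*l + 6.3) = -2.88*l^3 + 1.87*l^2 + 2.06*l + 8.5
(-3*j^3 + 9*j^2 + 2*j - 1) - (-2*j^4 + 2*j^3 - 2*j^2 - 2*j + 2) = 2*j^4 - 5*j^3 + 11*j^2 + 4*j - 3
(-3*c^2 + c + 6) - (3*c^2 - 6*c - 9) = -6*c^2 + 7*c + 15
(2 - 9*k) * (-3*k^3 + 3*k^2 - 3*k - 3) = 27*k^4 - 33*k^3 + 33*k^2 + 21*k - 6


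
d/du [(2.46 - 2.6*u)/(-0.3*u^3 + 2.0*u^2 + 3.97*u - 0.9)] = (-1.56*u^3 + 7.414*u^2 - 9.84*u - 7.4262)/(0.09*u^6 - 1.2*u^5 + 1.618*u^4 + 16.42*u^3 + 12.1609*u^2 - 7.146*u + 0.81)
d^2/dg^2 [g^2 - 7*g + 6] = 2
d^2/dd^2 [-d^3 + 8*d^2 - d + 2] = 16 - 6*d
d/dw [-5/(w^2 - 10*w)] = 10*(w - 5)/(w^2*(w - 10)^2)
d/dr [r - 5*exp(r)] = 1 - 5*exp(r)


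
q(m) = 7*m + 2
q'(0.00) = 7.00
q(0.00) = 2.00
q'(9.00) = 7.00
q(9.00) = 65.00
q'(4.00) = 7.00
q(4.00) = 30.00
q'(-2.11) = 7.00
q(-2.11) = -12.77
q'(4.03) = 7.00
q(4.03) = 30.21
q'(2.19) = 7.00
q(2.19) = 17.33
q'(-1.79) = 7.00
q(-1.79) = -10.53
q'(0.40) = 7.00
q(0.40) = 4.80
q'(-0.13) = 7.00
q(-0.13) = 1.09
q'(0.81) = 7.00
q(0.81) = 7.67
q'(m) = 7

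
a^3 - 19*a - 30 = (a - 5)*(a + 2)*(a + 3)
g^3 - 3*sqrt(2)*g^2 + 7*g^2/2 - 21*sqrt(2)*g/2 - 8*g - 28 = (g + 7/2)*(g - 4*sqrt(2))*(g + sqrt(2))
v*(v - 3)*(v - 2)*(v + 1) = v^4 - 4*v^3 + v^2 + 6*v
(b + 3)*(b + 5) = b^2 + 8*b + 15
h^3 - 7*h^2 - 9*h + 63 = (h - 7)*(h - 3)*(h + 3)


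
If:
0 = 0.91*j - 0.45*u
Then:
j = 0.494505494505495*u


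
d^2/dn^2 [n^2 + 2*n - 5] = 2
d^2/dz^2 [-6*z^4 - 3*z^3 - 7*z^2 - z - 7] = -72*z^2 - 18*z - 14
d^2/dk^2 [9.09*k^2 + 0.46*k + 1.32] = 18.1800000000000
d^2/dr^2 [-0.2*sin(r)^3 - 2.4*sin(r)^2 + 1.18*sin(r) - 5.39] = -1.03*sin(r) - 0.45*sin(3*r) - 4.8*cos(2*r)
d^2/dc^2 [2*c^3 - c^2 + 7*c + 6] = 12*c - 2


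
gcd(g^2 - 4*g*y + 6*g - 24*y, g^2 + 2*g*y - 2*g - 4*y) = 1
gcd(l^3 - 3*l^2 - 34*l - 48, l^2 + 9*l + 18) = l + 3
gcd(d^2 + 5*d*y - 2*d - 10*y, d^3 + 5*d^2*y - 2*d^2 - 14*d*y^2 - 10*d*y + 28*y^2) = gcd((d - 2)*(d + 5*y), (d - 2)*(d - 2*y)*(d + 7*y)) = d - 2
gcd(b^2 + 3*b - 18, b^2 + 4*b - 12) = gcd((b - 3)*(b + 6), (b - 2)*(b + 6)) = b + 6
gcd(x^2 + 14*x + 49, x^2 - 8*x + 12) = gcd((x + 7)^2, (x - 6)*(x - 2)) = 1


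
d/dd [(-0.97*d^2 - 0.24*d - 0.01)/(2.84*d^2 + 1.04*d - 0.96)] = (-0.3272*d^2 + 1.9192*d + 0.2408)/(8.0656*d^4 + 5.9072*d^3 - 4.3712*d^2 - 1.9968*d + 0.9216)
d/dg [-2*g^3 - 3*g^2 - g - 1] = -6*g^2 - 6*g - 1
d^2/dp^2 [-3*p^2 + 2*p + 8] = -6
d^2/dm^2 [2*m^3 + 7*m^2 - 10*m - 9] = 12*m + 14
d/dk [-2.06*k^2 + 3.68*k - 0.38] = 3.68 - 4.12*k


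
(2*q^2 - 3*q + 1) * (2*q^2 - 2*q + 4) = 4*q^4 - 10*q^3 + 16*q^2 - 14*q + 4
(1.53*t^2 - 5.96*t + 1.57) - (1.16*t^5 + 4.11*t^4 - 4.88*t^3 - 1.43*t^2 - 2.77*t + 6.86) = -1.16*t^5 - 4.11*t^4 + 4.88*t^3 + 2.96*t^2 - 3.19*t - 5.29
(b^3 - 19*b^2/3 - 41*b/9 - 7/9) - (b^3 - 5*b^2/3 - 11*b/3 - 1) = -14*b^2/3 - 8*b/9 + 2/9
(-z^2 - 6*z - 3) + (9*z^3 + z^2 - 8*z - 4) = 9*z^3 - 14*z - 7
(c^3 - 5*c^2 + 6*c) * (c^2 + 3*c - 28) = c^5 - 2*c^4 - 37*c^3 + 158*c^2 - 168*c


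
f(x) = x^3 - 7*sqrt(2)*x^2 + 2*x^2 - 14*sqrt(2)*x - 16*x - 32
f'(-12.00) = 585.79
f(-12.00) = -2467.94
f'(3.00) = -56.20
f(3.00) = -183.49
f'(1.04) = -48.99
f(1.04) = -76.65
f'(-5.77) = 155.24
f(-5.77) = -280.54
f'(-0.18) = -32.86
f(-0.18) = -25.82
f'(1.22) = -50.61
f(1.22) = -85.62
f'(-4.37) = 90.53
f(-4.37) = -109.87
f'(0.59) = -44.08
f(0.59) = -55.67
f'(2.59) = -56.59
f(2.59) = -160.34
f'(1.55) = -53.08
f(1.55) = -102.74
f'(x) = 3*x^2 - 14*sqrt(2)*x + 4*x - 14*sqrt(2) - 16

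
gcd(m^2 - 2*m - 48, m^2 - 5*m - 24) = m - 8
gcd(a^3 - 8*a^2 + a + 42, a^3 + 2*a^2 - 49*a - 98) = a^2 - 5*a - 14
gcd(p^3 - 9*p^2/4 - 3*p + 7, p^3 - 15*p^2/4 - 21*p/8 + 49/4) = p^2 - p/4 - 7/2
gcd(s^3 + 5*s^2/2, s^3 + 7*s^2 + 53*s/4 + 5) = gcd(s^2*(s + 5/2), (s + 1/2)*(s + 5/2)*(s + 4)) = s + 5/2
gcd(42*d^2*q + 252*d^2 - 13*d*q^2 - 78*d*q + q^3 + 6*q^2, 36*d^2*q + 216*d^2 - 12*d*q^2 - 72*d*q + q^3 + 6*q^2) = -6*d*q - 36*d + q^2 + 6*q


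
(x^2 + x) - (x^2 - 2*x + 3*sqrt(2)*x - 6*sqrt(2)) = -3*sqrt(2)*x + 3*x + 6*sqrt(2)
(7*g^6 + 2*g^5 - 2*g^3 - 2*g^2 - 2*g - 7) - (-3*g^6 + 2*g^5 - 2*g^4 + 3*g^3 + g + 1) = 10*g^6 + 2*g^4 - 5*g^3 - 2*g^2 - 3*g - 8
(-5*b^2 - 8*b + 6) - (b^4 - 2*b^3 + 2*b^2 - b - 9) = -b^4 + 2*b^3 - 7*b^2 - 7*b + 15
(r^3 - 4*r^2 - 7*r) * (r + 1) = r^4 - 3*r^3 - 11*r^2 - 7*r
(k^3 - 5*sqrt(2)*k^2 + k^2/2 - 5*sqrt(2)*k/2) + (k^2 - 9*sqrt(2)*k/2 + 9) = k^3 - 5*sqrt(2)*k^2 + 3*k^2/2 - 7*sqrt(2)*k + 9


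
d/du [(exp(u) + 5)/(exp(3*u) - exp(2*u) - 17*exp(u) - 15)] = ((exp(u) + 5)*(-3*exp(2*u) + 2*exp(u) + 17) + exp(3*u) - exp(2*u) - 17*exp(u) - 15)*exp(u)/(-exp(3*u) + exp(2*u) + 17*exp(u) + 15)^2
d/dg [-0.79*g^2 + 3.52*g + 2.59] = 3.52 - 1.58*g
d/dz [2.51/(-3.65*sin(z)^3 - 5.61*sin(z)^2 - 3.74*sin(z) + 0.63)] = (27.4845*sin(z)^2 + 28.1622*sin(z) + 9.3874)*cos(z)/(3.65*sin(z)^3 + 5.61*sin(z)^2 + 3.74*sin(z) - 0.63)^2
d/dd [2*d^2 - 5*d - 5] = 4*d - 5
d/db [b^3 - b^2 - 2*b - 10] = 3*b^2 - 2*b - 2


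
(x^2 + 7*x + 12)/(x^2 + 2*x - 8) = (x + 3)/(x - 2)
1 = 1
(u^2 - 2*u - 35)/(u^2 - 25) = (u - 7)/(u - 5)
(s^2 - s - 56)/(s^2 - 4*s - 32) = (s + 7)/(s + 4)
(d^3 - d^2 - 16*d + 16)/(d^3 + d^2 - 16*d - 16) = (d - 1)/(d + 1)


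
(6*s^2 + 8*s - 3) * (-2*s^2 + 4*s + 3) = -12*s^4 + 8*s^3 + 56*s^2 + 12*s - 9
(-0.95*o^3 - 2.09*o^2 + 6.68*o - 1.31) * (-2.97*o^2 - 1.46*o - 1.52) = 2.8215*o^5 + 7.5943*o^4 - 15.3442*o^3 - 2.6853*o^2 - 8.241*o + 1.9912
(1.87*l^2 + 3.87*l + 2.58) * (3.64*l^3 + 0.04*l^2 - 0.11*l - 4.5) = 6.8068*l^5 + 14.1616*l^4 + 9.3403*l^3 - 8.7375*l^2 - 17.6988*l - 11.61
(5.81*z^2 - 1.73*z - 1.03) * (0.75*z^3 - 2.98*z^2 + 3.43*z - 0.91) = 4.3575*z^5 - 18.6113*z^4 + 24.3112*z^3 - 8.1516*z^2 - 1.9586*z + 0.9373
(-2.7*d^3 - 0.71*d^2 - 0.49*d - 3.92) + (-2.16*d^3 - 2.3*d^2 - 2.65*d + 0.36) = -4.86*d^3 - 3.01*d^2 - 3.14*d - 3.56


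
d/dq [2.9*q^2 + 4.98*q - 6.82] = 5.8*q + 4.98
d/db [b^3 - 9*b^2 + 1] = 3*b*(b - 6)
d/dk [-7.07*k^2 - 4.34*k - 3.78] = -14.14*k - 4.34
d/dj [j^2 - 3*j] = 2*j - 3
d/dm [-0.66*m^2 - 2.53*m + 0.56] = -1.32*m - 2.53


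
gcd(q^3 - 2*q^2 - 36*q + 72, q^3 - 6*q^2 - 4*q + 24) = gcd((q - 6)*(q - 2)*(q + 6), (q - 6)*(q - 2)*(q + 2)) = q^2 - 8*q + 12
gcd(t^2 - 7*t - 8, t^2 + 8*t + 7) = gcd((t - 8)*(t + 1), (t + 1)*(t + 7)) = t + 1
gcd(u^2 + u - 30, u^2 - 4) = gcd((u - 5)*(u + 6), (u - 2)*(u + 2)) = 1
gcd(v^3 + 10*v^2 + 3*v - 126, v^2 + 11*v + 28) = v + 7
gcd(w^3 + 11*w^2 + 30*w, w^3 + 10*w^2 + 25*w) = w^2 + 5*w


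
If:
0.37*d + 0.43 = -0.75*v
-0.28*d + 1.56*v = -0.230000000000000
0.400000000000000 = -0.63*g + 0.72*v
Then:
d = -0.63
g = -0.93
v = -0.26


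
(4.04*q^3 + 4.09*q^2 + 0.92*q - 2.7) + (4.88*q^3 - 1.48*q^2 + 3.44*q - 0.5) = 8.92*q^3 + 2.61*q^2 + 4.36*q - 3.2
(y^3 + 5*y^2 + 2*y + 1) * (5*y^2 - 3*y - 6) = 5*y^5 + 22*y^4 - 11*y^3 - 31*y^2 - 15*y - 6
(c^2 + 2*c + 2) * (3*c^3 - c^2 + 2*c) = 3*c^5 + 5*c^4 + 6*c^3 + 2*c^2 + 4*c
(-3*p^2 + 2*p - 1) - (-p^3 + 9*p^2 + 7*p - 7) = p^3 - 12*p^2 - 5*p + 6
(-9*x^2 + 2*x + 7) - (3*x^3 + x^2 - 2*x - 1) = -3*x^3 - 10*x^2 + 4*x + 8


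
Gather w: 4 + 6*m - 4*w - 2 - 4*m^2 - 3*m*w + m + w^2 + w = -4*m^2 + 7*m + w^2 + w*(-3*m - 3) + 2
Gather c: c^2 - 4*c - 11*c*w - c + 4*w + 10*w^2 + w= c^2 + c*(-11*w - 5) + 10*w^2 + 5*w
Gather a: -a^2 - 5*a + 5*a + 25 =25 - a^2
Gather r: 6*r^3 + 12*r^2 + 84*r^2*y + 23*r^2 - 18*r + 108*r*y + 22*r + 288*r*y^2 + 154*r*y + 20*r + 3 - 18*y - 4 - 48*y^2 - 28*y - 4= 6*r^3 + r^2*(84*y + 35) + r*(288*y^2 + 262*y + 24) - 48*y^2 - 46*y - 5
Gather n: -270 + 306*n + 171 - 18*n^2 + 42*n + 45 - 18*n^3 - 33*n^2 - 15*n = -18*n^3 - 51*n^2 + 333*n - 54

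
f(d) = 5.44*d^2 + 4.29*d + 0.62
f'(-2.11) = -18.67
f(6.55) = 262.11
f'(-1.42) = -11.16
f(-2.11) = 15.79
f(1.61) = 21.63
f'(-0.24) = 1.68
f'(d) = 10.88*d + 4.29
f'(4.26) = 50.64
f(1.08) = 11.60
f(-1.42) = 5.50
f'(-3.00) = -28.35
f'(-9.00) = -93.63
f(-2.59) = 26.00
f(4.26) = 117.62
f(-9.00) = 402.65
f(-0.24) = -0.10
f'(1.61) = 21.81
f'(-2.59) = -23.89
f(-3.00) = 36.71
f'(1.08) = 16.04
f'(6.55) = 75.55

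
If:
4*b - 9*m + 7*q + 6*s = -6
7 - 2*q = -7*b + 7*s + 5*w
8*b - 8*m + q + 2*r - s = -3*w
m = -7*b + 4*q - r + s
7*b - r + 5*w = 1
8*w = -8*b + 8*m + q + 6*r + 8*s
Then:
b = -37072/82989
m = 580/27663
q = -49943/82989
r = 121189/165978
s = 1735/55326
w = 17915/18442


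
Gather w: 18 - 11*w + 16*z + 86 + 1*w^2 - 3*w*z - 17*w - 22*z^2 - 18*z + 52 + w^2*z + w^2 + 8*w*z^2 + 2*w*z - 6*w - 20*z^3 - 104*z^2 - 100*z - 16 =w^2*(z + 2) + w*(8*z^2 - z - 34) - 20*z^3 - 126*z^2 - 102*z + 140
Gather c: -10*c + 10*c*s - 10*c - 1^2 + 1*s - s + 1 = c*(10*s - 20)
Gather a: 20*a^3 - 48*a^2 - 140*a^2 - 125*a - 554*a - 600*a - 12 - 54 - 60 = 20*a^3 - 188*a^2 - 1279*a - 126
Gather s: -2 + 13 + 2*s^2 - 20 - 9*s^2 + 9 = -7*s^2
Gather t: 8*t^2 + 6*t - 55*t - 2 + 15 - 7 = 8*t^2 - 49*t + 6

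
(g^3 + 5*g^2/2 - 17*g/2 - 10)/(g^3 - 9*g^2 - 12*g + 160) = (2*g^2 - 3*g - 5)/(2*(g^2 - 13*g + 40))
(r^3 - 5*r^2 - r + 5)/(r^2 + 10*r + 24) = (r^3 - 5*r^2 - r + 5)/(r^2 + 10*r + 24)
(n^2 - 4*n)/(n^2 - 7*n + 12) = n/(n - 3)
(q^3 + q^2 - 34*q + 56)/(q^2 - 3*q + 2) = (q^2 + 3*q - 28)/(q - 1)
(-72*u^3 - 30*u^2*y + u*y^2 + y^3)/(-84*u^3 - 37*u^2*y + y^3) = (-6*u + y)/(-7*u + y)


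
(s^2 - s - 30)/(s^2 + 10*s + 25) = (s - 6)/(s + 5)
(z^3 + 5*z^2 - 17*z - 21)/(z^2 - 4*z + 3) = (z^2 + 8*z + 7)/(z - 1)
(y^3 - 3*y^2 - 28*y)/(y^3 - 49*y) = (y + 4)/(y + 7)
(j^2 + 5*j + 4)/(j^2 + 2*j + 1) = (j + 4)/(j + 1)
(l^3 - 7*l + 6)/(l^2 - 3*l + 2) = l + 3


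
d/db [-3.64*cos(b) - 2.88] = 3.64*sin(b)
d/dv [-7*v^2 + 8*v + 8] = 8 - 14*v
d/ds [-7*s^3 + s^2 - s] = -21*s^2 + 2*s - 1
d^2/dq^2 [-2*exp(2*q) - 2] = -8*exp(2*q)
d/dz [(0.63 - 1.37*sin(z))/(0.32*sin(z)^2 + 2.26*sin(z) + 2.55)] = (0.4384*sin(z)^2 - 0.4032*sin(z) - 4.9173)*cos(z)/(0.1024*sin(z)^4 + 1.4464*sin(z)^3 + 6.7396*sin(z)^2 + 11.526*sin(z) + 6.5025)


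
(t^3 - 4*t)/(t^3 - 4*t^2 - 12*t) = (t - 2)/(t - 6)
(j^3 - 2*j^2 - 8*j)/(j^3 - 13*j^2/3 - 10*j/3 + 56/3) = 3*j/(3*j - 7)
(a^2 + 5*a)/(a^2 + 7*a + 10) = a/(a + 2)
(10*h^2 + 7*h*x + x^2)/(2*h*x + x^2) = (5*h + x)/x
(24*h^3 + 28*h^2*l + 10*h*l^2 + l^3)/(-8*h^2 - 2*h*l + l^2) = (-12*h^2 - 8*h*l - l^2)/(4*h - l)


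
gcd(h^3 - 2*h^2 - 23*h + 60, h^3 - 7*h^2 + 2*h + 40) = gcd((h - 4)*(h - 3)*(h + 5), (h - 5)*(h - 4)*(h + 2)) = h - 4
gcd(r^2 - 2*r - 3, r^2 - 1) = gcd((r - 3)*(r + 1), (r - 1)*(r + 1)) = r + 1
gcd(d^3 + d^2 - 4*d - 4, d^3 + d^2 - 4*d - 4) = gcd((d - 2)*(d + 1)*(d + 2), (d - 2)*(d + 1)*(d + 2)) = d^3 + d^2 - 4*d - 4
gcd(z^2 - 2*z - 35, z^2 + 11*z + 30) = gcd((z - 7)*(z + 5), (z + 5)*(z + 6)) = z + 5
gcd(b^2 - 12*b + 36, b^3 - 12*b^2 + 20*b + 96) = b - 6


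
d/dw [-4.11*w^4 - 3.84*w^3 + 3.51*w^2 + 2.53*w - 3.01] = -16.44*w^3 - 11.52*w^2 + 7.02*w + 2.53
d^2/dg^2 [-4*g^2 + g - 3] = -8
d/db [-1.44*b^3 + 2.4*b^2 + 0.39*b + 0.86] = -4.32*b^2 + 4.8*b + 0.39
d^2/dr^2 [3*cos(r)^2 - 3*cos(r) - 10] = 3*cos(r) - 6*cos(2*r)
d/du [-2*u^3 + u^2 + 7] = 2*u*(1 - 3*u)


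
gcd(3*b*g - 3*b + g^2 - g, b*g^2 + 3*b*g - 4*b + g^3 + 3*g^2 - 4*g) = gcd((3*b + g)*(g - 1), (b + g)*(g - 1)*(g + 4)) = g - 1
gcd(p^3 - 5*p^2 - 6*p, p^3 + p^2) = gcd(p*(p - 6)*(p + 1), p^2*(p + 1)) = p^2 + p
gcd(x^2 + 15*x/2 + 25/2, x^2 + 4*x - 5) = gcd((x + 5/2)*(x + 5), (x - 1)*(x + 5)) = x + 5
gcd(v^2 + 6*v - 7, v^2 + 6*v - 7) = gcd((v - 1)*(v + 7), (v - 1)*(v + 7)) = v^2 + 6*v - 7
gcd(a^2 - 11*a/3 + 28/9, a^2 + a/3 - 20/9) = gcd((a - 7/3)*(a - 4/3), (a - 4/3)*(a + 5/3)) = a - 4/3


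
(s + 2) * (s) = s^2 + 2*s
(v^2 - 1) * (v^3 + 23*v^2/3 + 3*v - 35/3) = v^5 + 23*v^4/3 + 2*v^3 - 58*v^2/3 - 3*v + 35/3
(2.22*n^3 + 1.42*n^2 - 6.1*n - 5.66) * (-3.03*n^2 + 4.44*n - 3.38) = -6.7266*n^5 + 5.5542*n^4 + 17.2842*n^3 - 14.7338*n^2 - 4.5124*n + 19.1308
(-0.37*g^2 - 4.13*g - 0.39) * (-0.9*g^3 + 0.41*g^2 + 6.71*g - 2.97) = 0.333*g^5 + 3.5653*g^4 - 3.825*g^3 - 26.7733*g^2 + 9.6492*g + 1.1583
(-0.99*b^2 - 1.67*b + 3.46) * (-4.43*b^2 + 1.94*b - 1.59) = 4.3857*b^4 + 5.4775*b^3 - 16.9935*b^2 + 9.3677*b - 5.5014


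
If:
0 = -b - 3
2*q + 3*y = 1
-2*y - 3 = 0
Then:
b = -3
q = 11/4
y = -3/2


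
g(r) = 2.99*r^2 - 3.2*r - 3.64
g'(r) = 5.98*r - 3.2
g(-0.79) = 0.75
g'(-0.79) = -7.92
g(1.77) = 0.06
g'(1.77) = 7.38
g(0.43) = -4.46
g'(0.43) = -0.63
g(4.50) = 42.51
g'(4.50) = 23.71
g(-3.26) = 38.57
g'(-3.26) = -22.69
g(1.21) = -3.13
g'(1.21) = 4.04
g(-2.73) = 27.38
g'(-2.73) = -19.53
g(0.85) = -4.20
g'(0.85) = 1.88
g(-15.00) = 717.11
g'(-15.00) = -92.90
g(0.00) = -3.64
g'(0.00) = -3.20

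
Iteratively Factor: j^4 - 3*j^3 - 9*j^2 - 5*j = (j)*(j^3 - 3*j^2 - 9*j - 5) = j*(j + 1)*(j^2 - 4*j - 5) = j*(j + 1)^2*(j - 5)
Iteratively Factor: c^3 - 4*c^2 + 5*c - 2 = (c - 1)*(c^2 - 3*c + 2) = (c - 1)^2*(c - 2)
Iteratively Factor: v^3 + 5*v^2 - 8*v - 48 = (v + 4)*(v^2 + v - 12) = (v - 3)*(v + 4)*(v + 4)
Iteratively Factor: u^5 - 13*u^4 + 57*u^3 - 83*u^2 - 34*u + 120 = (u - 5)*(u^4 - 8*u^3 + 17*u^2 + 2*u - 24) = (u - 5)*(u + 1)*(u^3 - 9*u^2 + 26*u - 24) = (u - 5)*(u - 2)*(u + 1)*(u^2 - 7*u + 12) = (u - 5)*(u - 3)*(u - 2)*(u + 1)*(u - 4)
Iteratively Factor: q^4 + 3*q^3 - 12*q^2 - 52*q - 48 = (q + 3)*(q^3 - 12*q - 16) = (q + 2)*(q + 3)*(q^2 - 2*q - 8) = (q + 2)^2*(q + 3)*(q - 4)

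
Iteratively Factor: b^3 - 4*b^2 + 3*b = (b)*(b^2 - 4*b + 3) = b*(b - 3)*(b - 1)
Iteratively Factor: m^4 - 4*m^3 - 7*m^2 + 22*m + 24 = (m + 2)*(m^3 - 6*m^2 + 5*m + 12) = (m - 4)*(m + 2)*(m^2 - 2*m - 3) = (m - 4)*(m + 1)*(m + 2)*(m - 3)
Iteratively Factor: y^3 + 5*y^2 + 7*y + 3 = (y + 1)*(y^2 + 4*y + 3) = (y + 1)*(y + 3)*(y + 1)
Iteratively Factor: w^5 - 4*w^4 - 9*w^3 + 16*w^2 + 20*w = (w - 5)*(w^4 + w^3 - 4*w^2 - 4*w) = (w - 5)*(w + 1)*(w^3 - 4*w) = (w - 5)*(w - 2)*(w + 1)*(w^2 + 2*w) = (w - 5)*(w - 2)*(w + 1)*(w + 2)*(w)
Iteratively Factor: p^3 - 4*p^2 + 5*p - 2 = (p - 1)*(p^2 - 3*p + 2) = (p - 2)*(p - 1)*(p - 1)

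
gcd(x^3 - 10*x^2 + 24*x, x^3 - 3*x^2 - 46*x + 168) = x^2 - 10*x + 24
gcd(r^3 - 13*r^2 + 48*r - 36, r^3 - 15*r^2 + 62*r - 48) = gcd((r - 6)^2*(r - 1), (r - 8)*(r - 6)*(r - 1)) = r^2 - 7*r + 6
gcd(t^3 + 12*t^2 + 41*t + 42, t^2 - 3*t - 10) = t + 2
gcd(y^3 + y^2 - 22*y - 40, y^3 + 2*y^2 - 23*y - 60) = y^2 - y - 20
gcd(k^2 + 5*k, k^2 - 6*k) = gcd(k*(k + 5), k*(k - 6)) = k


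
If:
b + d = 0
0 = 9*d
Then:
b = 0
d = 0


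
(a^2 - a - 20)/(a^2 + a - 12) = (a - 5)/(a - 3)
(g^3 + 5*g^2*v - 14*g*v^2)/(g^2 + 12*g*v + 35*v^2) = g*(g - 2*v)/(g + 5*v)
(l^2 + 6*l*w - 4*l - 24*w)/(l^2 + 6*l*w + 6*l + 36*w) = (l - 4)/(l + 6)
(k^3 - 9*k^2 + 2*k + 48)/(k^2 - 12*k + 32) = (k^2 - k - 6)/(k - 4)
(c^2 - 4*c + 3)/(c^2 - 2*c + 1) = (c - 3)/(c - 1)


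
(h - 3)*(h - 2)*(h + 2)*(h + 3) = h^4 - 13*h^2 + 36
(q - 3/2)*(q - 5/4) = q^2 - 11*q/4 + 15/8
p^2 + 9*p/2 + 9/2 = (p + 3/2)*(p + 3)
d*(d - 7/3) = d^2 - 7*d/3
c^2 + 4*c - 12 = (c - 2)*(c + 6)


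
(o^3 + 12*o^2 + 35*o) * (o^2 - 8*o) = o^5 + 4*o^4 - 61*o^3 - 280*o^2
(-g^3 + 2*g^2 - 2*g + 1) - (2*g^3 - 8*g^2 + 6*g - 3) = -3*g^3 + 10*g^2 - 8*g + 4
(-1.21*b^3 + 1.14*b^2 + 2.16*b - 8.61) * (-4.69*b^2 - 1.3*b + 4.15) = 5.6749*b^5 - 3.7736*b^4 - 16.6339*b^3 + 42.3039*b^2 + 20.157*b - 35.7315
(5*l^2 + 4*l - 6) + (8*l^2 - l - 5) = 13*l^2 + 3*l - 11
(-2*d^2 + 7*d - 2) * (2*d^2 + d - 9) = -4*d^4 + 12*d^3 + 21*d^2 - 65*d + 18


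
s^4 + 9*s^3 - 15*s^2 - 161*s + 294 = (s - 3)*(s - 2)*(s + 7)^2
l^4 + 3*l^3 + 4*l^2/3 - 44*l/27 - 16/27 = (l - 2/3)*(l + 1/3)*(l + 4/3)*(l + 2)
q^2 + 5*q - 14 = (q - 2)*(q + 7)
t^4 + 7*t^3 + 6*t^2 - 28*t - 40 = (t - 2)*(t + 2)^2*(t + 5)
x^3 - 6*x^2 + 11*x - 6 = (x - 3)*(x - 2)*(x - 1)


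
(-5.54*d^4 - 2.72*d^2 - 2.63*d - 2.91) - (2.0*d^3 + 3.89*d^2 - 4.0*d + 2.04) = -5.54*d^4 - 2.0*d^3 - 6.61*d^2 + 1.37*d - 4.95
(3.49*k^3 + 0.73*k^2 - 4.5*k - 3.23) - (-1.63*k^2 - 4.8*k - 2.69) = 3.49*k^3 + 2.36*k^2 + 0.3*k - 0.54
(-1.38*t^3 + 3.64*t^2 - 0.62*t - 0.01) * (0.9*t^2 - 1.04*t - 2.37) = -1.242*t^5 + 4.7112*t^4 - 1.073*t^3 - 7.991*t^2 + 1.4798*t + 0.0237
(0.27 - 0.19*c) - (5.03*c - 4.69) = 4.96 - 5.22*c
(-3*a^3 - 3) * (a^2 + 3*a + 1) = -3*a^5 - 9*a^4 - 3*a^3 - 3*a^2 - 9*a - 3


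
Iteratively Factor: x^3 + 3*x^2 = (x)*(x^2 + 3*x) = x^2*(x + 3)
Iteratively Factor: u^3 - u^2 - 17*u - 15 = (u - 5)*(u^2 + 4*u + 3) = (u - 5)*(u + 1)*(u + 3)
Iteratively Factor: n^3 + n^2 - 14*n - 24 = (n - 4)*(n^2 + 5*n + 6) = (n - 4)*(n + 2)*(n + 3)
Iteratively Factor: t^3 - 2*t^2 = (t)*(t^2 - 2*t) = t*(t - 2)*(t)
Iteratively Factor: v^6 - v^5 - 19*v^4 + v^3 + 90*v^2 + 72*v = (v)*(v^5 - v^4 - 19*v^3 + v^2 + 90*v + 72) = v*(v + 1)*(v^4 - 2*v^3 - 17*v^2 + 18*v + 72) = v*(v + 1)*(v + 3)*(v^3 - 5*v^2 - 2*v + 24) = v*(v + 1)*(v + 2)*(v + 3)*(v^2 - 7*v + 12) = v*(v - 4)*(v + 1)*(v + 2)*(v + 3)*(v - 3)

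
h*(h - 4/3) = h^2 - 4*h/3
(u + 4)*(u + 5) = u^2 + 9*u + 20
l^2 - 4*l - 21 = (l - 7)*(l + 3)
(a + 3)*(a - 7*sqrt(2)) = a^2 - 7*sqrt(2)*a + 3*a - 21*sqrt(2)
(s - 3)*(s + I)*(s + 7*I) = s^3 - 3*s^2 + 8*I*s^2 - 7*s - 24*I*s + 21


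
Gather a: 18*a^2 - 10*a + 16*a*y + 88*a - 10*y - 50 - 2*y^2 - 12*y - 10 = 18*a^2 + a*(16*y + 78) - 2*y^2 - 22*y - 60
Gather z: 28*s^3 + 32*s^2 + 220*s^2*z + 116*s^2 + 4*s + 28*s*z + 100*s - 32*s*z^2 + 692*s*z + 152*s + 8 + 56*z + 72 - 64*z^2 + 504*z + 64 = 28*s^3 + 148*s^2 + 256*s + z^2*(-32*s - 64) + z*(220*s^2 + 720*s + 560) + 144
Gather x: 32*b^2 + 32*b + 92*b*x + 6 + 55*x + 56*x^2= 32*b^2 + 32*b + 56*x^2 + x*(92*b + 55) + 6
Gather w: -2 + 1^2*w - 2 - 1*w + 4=0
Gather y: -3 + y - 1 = y - 4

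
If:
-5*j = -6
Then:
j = 6/5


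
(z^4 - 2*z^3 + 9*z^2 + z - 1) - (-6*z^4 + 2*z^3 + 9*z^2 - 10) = 7*z^4 - 4*z^3 + z + 9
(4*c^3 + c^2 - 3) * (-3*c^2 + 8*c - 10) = -12*c^5 + 29*c^4 - 32*c^3 - c^2 - 24*c + 30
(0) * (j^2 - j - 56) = 0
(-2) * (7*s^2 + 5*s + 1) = -14*s^2 - 10*s - 2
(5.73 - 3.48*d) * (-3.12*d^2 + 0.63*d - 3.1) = 10.8576*d^3 - 20.07*d^2 + 14.3979*d - 17.763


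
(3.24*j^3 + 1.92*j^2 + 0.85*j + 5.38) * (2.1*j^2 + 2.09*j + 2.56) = 6.804*j^5 + 10.8036*j^4 + 14.0922*j^3 + 17.9897*j^2 + 13.4202*j + 13.7728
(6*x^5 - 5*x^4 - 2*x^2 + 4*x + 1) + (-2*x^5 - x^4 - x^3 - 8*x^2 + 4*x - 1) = 4*x^5 - 6*x^4 - x^3 - 10*x^2 + 8*x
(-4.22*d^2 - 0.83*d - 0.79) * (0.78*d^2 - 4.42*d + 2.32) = -3.2916*d^4 + 18.005*d^3 - 6.738*d^2 + 1.5662*d - 1.8328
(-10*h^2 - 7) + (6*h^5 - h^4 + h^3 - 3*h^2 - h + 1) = 6*h^5 - h^4 + h^3 - 13*h^2 - h - 6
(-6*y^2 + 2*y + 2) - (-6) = -6*y^2 + 2*y + 8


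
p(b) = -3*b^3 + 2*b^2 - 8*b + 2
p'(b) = -9*b^2 + 4*b - 8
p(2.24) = -39.60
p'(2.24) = -44.20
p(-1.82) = 41.27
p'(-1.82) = -45.09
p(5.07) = -378.12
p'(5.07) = -219.06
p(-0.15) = 3.26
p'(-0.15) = -8.80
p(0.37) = -0.84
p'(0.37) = -7.75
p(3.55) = -135.41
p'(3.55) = -107.22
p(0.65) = -3.18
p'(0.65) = -9.20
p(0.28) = -0.15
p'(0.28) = -7.59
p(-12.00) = 5570.00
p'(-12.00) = -1352.00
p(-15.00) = 10697.00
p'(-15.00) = -2093.00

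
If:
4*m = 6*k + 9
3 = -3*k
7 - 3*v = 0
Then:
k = -1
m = 3/4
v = 7/3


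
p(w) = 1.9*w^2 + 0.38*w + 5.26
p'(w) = 3.8*w + 0.38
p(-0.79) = 6.15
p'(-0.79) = -2.62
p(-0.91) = 6.49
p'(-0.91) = -3.08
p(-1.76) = 10.48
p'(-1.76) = -6.31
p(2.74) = 20.57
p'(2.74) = 10.79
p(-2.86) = 19.71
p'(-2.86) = -10.49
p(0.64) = 6.28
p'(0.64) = 2.81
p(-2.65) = 17.60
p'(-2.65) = -9.69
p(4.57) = 46.68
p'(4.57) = 17.75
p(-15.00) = 427.06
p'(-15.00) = -56.62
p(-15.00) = 427.06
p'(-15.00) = -56.62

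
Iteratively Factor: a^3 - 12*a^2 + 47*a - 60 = (a - 4)*(a^2 - 8*a + 15) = (a - 4)*(a - 3)*(a - 5)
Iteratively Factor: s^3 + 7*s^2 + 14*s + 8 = (s + 2)*(s^2 + 5*s + 4) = (s + 1)*(s + 2)*(s + 4)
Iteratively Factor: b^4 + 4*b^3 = (b)*(b^3 + 4*b^2) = b*(b + 4)*(b^2) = b^2*(b + 4)*(b)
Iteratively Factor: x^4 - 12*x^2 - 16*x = (x)*(x^3 - 12*x - 16) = x*(x + 2)*(x^2 - 2*x - 8) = x*(x - 4)*(x + 2)*(x + 2)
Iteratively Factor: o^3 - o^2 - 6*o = (o)*(o^2 - o - 6) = o*(o - 3)*(o + 2)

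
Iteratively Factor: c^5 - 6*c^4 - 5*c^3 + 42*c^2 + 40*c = (c + 2)*(c^4 - 8*c^3 + 11*c^2 + 20*c) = (c + 1)*(c + 2)*(c^3 - 9*c^2 + 20*c) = (c - 4)*(c + 1)*(c + 2)*(c^2 - 5*c) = (c - 5)*(c - 4)*(c + 1)*(c + 2)*(c)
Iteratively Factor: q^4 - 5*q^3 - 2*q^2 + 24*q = (q - 3)*(q^3 - 2*q^2 - 8*q) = q*(q - 3)*(q^2 - 2*q - 8) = q*(q - 4)*(q - 3)*(q + 2)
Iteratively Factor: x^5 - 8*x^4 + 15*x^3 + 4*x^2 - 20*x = (x)*(x^4 - 8*x^3 + 15*x^2 + 4*x - 20) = x*(x - 2)*(x^3 - 6*x^2 + 3*x + 10) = x*(x - 5)*(x - 2)*(x^2 - x - 2) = x*(x - 5)*(x - 2)*(x + 1)*(x - 2)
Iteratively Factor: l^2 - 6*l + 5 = (l - 5)*(l - 1)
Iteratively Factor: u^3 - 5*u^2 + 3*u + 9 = (u - 3)*(u^2 - 2*u - 3) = (u - 3)^2*(u + 1)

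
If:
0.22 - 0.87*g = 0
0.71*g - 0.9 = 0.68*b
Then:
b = -1.06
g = 0.25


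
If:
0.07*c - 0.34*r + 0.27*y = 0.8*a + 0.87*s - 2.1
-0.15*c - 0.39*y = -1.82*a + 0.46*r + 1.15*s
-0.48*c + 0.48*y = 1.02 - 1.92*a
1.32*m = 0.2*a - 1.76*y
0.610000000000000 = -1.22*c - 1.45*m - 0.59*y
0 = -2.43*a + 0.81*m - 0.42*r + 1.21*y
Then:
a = 0.35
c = -2.31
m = 2.16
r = -2.42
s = 2.36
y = -1.58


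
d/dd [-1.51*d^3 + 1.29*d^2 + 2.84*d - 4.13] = -4.53*d^2 + 2.58*d + 2.84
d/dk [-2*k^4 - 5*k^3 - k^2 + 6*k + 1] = -8*k^3 - 15*k^2 - 2*k + 6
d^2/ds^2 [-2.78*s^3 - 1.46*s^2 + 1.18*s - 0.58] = -16.68*s - 2.92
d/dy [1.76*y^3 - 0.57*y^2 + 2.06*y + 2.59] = 5.28*y^2 - 1.14*y + 2.06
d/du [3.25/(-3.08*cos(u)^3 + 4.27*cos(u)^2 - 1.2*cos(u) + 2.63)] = (-30.03*cos(u)^2 + 27.755*cos(u) - 3.9)*sin(u)/(3.08*cos(u)^3 - 4.27*cos(u)^2 + 1.2*cos(u) - 2.63)^2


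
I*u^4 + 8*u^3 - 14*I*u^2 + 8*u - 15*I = (u - 5*I)*(u - 3*I)*(u + I)*(I*u + 1)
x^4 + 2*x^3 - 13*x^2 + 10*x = x*(x - 2)*(x - 1)*(x + 5)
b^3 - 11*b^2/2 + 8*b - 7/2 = (b - 7/2)*(b - 1)^2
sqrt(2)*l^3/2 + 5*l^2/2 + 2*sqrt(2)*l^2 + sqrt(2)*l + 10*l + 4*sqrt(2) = (l + 4)*(l + 2*sqrt(2))*(sqrt(2)*l/2 + 1/2)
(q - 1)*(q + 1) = q^2 - 1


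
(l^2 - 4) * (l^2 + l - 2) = l^4 + l^3 - 6*l^2 - 4*l + 8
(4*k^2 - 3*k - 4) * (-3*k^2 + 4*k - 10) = -12*k^4 + 25*k^3 - 40*k^2 + 14*k + 40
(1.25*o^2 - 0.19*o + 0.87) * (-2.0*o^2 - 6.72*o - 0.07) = -2.5*o^4 - 8.02*o^3 - 0.5507*o^2 - 5.8331*o - 0.0609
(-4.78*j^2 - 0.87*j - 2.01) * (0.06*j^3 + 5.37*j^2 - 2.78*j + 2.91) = -0.2868*j^5 - 25.7208*j^4 + 8.4959*j^3 - 22.2849*j^2 + 3.0561*j - 5.8491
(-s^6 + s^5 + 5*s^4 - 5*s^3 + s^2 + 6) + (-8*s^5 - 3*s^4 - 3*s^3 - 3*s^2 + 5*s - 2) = -s^6 - 7*s^5 + 2*s^4 - 8*s^3 - 2*s^2 + 5*s + 4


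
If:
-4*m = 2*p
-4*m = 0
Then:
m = 0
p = 0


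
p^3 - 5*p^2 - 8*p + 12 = (p - 6)*(p - 1)*(p + 2)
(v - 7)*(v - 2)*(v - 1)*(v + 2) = v^4 - 8*v^3 + 3*v^2 + 32*v - 28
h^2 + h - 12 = (h - 3)*(h + 4)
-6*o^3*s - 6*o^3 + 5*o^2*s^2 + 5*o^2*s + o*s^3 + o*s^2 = (-o + s)*(6*o + s)*(o*s + o)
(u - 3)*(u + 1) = u^2 - 2*u - 3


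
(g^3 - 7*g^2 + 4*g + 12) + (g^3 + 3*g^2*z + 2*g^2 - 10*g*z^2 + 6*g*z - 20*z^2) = 2*g^3 + 3*g^2*z - 5*g^2 - 10*g*z^2 + 6*g*z + 4*g - 20*z^2 + 12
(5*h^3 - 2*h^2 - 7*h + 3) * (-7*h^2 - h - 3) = -35*h^5 + 9*h^4 + 36*h^3 - 8*h^2 + 18*h - 9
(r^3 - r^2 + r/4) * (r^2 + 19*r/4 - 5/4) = r^5 + 15*r^4/4 - 23*r^3/4 + 39*r^2/16 - 5*r/16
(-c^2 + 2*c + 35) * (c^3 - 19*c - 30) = -c^5 + 2*c^4 + 54*c^3 - 8*c^2 - 725*c - 1050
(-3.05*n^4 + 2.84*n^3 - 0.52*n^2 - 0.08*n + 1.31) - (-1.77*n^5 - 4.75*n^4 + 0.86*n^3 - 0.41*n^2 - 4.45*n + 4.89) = 1.77*n^5 + 1.7*n^4 + 1.98*n^3 - 0.11*n^2 + 4.37*n - 3.58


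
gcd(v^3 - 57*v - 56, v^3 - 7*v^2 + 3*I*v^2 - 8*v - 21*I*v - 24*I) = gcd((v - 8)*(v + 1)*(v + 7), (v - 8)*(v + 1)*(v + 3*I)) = v^2 - 7*v - 8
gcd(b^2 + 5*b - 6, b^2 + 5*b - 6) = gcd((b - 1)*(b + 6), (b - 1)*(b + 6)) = b^2 + 5*b - 6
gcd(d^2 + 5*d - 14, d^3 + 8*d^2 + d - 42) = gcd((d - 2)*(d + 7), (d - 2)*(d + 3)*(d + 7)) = d^2 + 5*d - 14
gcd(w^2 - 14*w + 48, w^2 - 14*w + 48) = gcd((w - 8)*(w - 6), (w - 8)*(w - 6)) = w^2 - 14*w + 48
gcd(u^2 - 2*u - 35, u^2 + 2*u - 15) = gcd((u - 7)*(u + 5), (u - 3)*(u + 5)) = u + 5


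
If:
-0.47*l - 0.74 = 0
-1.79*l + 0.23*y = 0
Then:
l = -1.57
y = -12.25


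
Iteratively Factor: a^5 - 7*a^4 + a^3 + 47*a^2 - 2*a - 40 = (a + 1)*(a^4 - 8*a^3 + 9*a^2 + 38*a - 40) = (a - 4)*(a + 1)*(a^3 - 4*a^2 - 7*a + 10) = (a - 4)*(a + 1)*(a + 2)*(a^2 - 6*a + 5) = (a - 5)*(a - 4)*(a + 1)*(a + 2)*(a - 1)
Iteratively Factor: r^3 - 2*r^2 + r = (r - 1)*(r^2 - r) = (r - 1)^2*(r)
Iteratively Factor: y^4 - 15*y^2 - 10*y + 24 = (y - 1)*(y^3 + y^2 - 14*y - 24) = (y - 1)*(y + 2)*(y^2 - y - 12) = (y - 1)*(y + 2)*(y + 3)*(y - 4)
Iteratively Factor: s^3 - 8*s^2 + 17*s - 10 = (s - 1)*(s^2 - 7*s + 10) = (s - 5)*(s - 1)*(s - 2)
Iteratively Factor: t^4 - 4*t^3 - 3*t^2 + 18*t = (t - 3)*(t^3 - t^2 - 6*t) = t*(t - 3)*(t^2 - t - 6) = t*(t - 3)*(t + 2)*(t - 3)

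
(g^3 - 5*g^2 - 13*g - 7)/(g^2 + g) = g - 6 - 7/g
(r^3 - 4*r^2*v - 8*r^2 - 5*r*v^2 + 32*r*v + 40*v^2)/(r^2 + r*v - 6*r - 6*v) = (r^2 - 5*r*v - 8*r + 40*v)/(r - 6)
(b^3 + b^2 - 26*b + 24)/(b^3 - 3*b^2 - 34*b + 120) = (b - 1)/(b - 5)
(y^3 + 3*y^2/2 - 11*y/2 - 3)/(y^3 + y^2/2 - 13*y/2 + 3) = (2*y + 1)/(2*y - 1)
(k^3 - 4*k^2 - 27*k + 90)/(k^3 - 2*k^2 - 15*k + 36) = (k^2 - k - 30)/(k^2 + k - 12)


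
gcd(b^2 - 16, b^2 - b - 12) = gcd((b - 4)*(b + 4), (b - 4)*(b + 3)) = b - 4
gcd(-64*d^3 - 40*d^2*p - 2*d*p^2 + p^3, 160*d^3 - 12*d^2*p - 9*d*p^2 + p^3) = -32*d^2 - 4*d*p + p^2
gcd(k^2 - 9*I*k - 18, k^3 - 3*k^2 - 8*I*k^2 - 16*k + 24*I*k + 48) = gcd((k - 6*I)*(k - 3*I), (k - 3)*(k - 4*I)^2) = 1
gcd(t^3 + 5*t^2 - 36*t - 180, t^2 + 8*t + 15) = t + 5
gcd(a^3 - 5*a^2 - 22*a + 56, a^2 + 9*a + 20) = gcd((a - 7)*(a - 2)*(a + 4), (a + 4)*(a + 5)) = a + 4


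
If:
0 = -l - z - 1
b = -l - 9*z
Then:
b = 1 - 8*z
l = -z - 1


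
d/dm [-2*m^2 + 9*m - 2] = 9 - 4*m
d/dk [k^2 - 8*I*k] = 2*k - 8*I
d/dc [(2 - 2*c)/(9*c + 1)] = -20/(9*c + 1)^2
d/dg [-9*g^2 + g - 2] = 1 - 18*g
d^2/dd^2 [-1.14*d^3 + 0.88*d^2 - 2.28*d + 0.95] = 1.76 - 6.84*d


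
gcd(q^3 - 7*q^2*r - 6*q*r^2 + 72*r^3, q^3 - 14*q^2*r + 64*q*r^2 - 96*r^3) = q^2 - 10*q*r + 24*r^2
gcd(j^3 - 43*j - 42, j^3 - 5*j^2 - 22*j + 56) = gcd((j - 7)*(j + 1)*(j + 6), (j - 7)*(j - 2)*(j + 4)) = j - 7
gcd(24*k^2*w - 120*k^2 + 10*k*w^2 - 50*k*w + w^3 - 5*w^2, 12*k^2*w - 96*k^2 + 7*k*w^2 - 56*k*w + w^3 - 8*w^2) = 4*k + w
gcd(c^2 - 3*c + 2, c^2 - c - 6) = 1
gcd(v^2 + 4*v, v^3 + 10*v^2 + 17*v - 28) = v + 4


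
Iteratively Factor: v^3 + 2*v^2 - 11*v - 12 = (v - 3)*(v^2 + 5*v + 4) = (v - 3)*(v + 4)*(v + 1)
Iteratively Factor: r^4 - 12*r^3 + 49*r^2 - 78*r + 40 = (r - 2)*(r^3 - 10*r^2 + 29*r - 20) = (r - 2)*(r - 1)*(r^2 - 9*r + 20) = (r - 5)*(r - 2)*(r - 1)*(r - 4)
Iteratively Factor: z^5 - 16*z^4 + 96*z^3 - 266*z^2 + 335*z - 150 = (z - 5)*(z^4 - 11*z^3 + 41*z^2 - 61*z + 30) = (z - 5)*(z - 1)*(z^3 - 10*z^2 + 31*z - 30) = (z - 5)^2*(z - 1)*(z^2 - 5*z + 6) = (z - 5)^2*(z - 2)*(z - 1)*(z - 3)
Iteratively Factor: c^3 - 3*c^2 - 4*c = (c + 1)*(c^2 - 4*c) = c*(c + 1)*(c - 4)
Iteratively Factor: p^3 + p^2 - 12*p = (p - 3)*(p^2 + 4*p) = p*(p - 3)*(p + 4)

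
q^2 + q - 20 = (q - 4)*(q + 5)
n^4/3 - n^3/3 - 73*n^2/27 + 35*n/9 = n*(n/3 + 1)*(n - 7/3)*(n - 5/3)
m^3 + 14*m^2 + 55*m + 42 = (m + 1)*(m + 6)*(m + 7)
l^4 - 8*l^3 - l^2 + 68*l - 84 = (l - 7)*(l - 2)^2*(l + 3)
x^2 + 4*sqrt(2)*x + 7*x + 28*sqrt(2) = (x + 7)*(x + 4*sqrt(2))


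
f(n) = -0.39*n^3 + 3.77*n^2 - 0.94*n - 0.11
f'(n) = -1.17*n^2 + 7.54*n - 0.94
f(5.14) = 41.70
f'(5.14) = 6.90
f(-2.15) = 23.21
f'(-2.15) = -22.56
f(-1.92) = 18.35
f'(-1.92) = -19.73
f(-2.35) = 27.98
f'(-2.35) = -25.12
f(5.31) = 42.81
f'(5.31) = 6.11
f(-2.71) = 37.89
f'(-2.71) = -29.97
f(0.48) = 0.26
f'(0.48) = 2.41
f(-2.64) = 35.82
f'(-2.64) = -29.00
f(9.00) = 12.49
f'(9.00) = -27.85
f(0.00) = -0.11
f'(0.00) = -0.94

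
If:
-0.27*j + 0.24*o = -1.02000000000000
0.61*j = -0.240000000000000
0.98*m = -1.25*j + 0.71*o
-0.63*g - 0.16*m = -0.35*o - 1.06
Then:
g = -0.19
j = -0.39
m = -2.90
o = -4.69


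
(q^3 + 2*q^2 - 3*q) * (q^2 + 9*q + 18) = q^5 + 11*q^4 + 33*q^3 + 9*q^2 - 54*q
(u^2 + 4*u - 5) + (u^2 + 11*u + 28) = 2*u^2 + 15*u + 23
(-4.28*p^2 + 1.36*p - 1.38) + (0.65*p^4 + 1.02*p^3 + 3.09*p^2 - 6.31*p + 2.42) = 0.65*p^4 + 1.02*p^3 - 1.19*p^2 - 4.95*p + 1.04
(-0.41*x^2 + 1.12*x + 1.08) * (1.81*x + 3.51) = -0.7421*x^3 + 0.5881*x^2 + 5.886*x + 3.7908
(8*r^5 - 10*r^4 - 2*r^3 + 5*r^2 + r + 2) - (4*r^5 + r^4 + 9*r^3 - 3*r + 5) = 4*r^5 - 11*r^4 - 11*r^3 + 5*r^2 + 4*r - 3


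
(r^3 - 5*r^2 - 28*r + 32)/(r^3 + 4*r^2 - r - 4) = (r - 8)/(r + 1)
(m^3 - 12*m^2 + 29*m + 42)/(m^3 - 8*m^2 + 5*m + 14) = (m - 6)/(m - 2)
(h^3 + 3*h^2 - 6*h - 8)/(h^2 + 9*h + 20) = (h^2 - h - 2)/(h + 5)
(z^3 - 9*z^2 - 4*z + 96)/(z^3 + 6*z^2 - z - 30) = (z^2 - 12*z + 32)/(z^2 + 3*z - 10)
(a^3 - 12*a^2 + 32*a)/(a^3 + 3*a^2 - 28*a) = (a - 8)/(a + 7)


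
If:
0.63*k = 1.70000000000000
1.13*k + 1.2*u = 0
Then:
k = 2.70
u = -2.54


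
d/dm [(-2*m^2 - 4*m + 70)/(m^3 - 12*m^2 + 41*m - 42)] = 2*(m^4 + 4*m^3 - 170*m^2 + 924*m - 1351)/(m^6 - 24*m^5 + 226*m^4 - 1068*m^3 + 2689*m^2 - 3444*m + 1764)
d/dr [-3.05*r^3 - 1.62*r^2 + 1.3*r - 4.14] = -9.15*r^2 - 3.24*r + 1.3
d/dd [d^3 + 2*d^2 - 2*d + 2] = 3*d^2 + 4*d - 2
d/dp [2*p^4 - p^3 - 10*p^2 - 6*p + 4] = 8*p^3 - 3*p^2 - 20*p - 6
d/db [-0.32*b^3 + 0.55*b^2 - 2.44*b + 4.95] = -0.96*b^2 + 1.1*b - 2.44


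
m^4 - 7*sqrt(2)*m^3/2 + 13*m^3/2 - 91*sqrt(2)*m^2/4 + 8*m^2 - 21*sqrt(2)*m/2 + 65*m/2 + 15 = (m + 1/2)*(m + 6)*(m - 5*sqrt(2)/2)*(m - sqrt(2))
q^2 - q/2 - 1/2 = (q - 1)*(q + 1/2)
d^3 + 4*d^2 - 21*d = d*(d - 3)*(d + 7)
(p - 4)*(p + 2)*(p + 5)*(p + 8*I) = p^4 + 3*p^3 + 8*I*p^3 - 18*p^2 + 24*I*p^2 - 40*p - 144*I*p - 320*I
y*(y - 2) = y^2 - 2*y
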